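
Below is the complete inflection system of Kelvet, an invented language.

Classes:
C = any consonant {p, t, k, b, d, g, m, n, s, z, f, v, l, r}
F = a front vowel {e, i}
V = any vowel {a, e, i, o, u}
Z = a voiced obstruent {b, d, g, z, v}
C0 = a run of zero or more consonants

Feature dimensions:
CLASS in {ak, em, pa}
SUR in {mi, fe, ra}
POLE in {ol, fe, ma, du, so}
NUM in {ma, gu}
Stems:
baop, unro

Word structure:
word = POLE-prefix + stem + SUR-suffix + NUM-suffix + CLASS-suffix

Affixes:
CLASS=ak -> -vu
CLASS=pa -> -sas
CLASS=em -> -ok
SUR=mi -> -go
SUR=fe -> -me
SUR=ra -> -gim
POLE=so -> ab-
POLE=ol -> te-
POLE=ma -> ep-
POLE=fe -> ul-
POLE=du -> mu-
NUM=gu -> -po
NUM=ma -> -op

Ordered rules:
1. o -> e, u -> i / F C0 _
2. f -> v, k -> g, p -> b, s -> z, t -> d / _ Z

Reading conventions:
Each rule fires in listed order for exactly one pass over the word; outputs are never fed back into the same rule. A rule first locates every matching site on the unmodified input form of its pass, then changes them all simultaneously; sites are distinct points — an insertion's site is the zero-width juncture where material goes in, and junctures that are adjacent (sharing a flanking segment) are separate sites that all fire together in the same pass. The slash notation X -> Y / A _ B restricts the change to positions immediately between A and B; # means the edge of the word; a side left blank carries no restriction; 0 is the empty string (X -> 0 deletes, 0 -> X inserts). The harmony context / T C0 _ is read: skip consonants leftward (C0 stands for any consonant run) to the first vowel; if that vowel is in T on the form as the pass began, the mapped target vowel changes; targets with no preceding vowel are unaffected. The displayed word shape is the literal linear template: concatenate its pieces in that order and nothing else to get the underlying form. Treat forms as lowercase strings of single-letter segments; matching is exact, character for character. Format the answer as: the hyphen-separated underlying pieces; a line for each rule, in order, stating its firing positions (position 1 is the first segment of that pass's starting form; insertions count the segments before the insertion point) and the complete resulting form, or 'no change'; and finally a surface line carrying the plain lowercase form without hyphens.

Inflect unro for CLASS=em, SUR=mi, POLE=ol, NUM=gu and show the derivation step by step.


underlying: te-unro-go-po-ok
1. o -> e, u -> i / F C0 _: fires at position(s) 3: teinrogopook
2. f -> v, k -> g, p -> b, s -> z, t -> d / _ Z: no change
surface: teinrogopook


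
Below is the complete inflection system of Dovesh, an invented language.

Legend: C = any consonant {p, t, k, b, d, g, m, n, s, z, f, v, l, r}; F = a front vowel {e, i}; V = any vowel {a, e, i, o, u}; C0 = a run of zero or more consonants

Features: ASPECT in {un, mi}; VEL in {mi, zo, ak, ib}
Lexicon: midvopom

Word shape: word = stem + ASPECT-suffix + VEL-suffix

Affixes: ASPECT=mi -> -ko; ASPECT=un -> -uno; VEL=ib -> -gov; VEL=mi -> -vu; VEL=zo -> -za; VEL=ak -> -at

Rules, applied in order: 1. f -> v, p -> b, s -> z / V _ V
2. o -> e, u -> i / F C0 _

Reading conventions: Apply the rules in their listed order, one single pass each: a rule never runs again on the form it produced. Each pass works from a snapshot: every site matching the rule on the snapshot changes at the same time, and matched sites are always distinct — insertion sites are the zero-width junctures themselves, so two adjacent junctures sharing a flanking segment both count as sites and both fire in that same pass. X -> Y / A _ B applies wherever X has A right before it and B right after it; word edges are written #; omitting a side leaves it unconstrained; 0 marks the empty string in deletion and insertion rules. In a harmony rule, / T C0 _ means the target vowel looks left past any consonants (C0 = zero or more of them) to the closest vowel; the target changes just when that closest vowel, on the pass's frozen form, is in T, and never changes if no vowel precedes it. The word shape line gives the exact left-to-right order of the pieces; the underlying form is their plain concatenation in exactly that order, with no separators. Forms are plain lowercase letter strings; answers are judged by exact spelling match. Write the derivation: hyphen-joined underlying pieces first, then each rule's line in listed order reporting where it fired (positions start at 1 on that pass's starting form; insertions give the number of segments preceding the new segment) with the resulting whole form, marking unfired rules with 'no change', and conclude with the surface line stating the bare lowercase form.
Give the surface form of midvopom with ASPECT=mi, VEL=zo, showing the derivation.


underlying: midvopom-ko-za
1. f -> v, p -> b, s -> z / V _ V: fires at position(s) 6: midvobomkoza
2. o -> e, u -> i / F C0 _: fires at position(s) 5: midvebomkoza
surface: midvebomkoza


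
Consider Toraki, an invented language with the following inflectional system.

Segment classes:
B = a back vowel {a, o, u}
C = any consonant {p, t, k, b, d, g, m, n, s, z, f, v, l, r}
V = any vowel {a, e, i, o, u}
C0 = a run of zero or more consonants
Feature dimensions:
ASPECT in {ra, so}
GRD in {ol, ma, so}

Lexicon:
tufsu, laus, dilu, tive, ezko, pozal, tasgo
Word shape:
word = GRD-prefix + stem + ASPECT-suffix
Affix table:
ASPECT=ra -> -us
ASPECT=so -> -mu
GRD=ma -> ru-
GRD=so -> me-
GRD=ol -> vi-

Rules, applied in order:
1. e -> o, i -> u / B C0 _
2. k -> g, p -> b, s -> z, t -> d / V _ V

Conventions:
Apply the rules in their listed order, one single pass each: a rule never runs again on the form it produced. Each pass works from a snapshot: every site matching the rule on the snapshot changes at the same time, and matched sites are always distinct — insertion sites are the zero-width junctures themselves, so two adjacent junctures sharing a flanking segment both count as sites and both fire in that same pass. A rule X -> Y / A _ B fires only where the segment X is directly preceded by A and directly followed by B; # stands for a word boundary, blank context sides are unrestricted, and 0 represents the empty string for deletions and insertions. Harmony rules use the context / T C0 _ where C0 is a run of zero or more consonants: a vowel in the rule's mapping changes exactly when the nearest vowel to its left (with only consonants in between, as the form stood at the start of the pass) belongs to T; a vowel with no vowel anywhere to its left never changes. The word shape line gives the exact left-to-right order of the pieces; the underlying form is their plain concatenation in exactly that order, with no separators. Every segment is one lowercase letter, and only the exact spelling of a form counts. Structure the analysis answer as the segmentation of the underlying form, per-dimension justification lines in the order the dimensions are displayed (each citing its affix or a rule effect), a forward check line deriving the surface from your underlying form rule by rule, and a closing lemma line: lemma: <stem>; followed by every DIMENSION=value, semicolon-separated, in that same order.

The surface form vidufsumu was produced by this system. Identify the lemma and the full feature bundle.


underlying: vi-tufsu-mu
ASPECT=so - signalled by the affix -mu
GRD=ol - signalled by the affix vi-
check: vitufsumu -> vitufsumu -> vidufsumu
lemma: tufsu; ASPECT=so; GRD=ol


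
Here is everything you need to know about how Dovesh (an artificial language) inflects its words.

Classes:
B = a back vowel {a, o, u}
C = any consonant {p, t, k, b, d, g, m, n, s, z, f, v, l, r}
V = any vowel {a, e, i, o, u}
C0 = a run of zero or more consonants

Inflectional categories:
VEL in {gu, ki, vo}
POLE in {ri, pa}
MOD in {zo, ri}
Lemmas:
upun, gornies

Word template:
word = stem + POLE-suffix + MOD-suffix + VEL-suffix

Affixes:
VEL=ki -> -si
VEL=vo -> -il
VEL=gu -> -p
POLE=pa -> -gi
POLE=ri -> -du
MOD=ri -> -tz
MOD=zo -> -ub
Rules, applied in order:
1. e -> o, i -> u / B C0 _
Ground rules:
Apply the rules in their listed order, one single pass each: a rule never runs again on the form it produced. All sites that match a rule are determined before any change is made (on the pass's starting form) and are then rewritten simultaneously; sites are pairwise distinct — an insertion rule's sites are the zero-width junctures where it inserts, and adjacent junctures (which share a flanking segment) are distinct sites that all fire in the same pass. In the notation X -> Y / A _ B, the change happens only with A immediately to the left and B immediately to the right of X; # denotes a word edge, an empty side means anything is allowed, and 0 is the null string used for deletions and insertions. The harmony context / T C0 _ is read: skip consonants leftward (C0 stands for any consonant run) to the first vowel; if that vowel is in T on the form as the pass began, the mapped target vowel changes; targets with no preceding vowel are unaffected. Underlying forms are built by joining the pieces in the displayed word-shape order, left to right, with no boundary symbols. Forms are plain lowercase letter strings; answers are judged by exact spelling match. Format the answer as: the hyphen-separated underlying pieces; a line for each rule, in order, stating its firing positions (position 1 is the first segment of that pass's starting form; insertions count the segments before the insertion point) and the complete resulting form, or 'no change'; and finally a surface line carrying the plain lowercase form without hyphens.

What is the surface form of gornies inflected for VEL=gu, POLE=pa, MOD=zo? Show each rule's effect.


underlying: gornies-gi-ub-p
1. e -> o, i -> u / B C0 _: fires at position(s) 5: gornuesgiubp
surface: gornuesgiubp


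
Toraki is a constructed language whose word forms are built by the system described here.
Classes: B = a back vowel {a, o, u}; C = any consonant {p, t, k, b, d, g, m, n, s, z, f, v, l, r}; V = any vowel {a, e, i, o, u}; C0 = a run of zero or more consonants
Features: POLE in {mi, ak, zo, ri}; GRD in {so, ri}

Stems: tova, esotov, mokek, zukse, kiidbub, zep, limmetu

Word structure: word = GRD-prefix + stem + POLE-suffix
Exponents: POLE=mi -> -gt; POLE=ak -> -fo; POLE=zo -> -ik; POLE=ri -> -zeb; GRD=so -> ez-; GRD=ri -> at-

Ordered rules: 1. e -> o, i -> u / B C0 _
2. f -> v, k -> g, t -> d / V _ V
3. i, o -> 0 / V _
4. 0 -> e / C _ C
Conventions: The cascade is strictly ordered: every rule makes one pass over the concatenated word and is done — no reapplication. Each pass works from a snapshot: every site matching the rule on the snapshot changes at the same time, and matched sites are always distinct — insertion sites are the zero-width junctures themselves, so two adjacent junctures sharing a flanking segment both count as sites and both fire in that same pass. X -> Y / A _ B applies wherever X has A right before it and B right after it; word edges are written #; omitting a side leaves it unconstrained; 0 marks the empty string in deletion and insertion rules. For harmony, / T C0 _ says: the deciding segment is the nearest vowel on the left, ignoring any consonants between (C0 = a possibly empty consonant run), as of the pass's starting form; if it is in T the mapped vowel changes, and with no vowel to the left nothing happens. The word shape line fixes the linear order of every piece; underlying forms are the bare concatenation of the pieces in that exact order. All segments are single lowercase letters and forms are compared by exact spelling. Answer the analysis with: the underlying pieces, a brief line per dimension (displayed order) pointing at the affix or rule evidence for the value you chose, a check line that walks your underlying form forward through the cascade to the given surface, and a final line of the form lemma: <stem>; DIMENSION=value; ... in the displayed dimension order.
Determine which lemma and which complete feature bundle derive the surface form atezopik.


underlying: at-zep-ik
POLE=zo - signalled by the affix -ik
GRD=ri - signalled by the affix at-
check: atzepik -> atzopik -> atzopik -> atzopik -> atezopik
lemma: zep; POLE=zo; GRD=ri


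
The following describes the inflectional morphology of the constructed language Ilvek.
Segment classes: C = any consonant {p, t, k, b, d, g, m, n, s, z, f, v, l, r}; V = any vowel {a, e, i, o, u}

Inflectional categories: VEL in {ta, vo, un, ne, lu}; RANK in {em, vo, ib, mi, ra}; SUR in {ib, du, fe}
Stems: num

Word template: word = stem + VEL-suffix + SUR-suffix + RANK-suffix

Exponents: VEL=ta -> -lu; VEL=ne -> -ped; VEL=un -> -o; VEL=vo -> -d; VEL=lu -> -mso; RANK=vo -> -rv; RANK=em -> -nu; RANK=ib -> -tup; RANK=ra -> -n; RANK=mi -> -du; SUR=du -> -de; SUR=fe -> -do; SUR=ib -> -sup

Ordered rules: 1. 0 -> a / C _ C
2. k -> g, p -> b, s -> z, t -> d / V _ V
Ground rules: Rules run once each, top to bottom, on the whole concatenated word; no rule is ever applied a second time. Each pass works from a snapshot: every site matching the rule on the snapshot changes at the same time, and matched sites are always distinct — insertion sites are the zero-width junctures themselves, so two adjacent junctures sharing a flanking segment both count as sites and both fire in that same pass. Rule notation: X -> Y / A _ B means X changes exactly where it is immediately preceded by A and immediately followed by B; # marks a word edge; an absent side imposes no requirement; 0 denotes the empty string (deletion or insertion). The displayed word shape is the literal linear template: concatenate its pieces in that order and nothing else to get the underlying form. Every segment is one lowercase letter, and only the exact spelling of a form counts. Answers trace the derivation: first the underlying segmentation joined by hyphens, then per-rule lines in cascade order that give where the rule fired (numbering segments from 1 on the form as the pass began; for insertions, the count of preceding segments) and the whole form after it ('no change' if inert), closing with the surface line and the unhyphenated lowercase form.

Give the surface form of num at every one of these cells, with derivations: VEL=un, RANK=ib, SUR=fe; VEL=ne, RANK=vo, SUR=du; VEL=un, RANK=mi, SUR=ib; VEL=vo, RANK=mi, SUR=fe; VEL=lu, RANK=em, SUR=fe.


cell VEL=un, RANK=ib, SUR=fe:
underlying: num-o-do-tup
1. 0 -> a / C _ C: no change
2. k -> g, p -> b, s -> z, t -> d / V _ V: fires at position(s) 7: numododup
surface: numododup

cell VEL=ne, RANK=vo, SUR=du:
underlying: num-ped-de-rv
1. 0 -> a / C _ C: inserts after position(s) 3, 6, 9: numapedaderav
2. k -> g, p -> b, s -> z, t -> d / V _ V: fires at position(s) 5: numabedaderav
surface: numabedaderav

cell VEL=un, RANK=mi, SUR=ib:
underlying: num-o-sup-du
1. 0 -> a / C _ C: inserts after position(s) 7: numosupadu
2. k -> g, p -> b, s -> z, t -> d / V _ V: fires at position(s) 5, 7: numozubadu
surface: numozubadu

cell VEL=vo, RANK=mi, SUR=fe:
underlying: num-d-do-du
1. 0 -> a / C _ C: inserts after position(s) 3, 4: numadadodu
2. k -> g, p -> b, s -> z, t -> d / V _ V: no change
surface: numadadodu

cell VEL=lu, RANK=em, SUR=fe:
underlying: num-mso-do-nu
1. 0 -> a / C _ C: inserts after position(s) 3, 4: numamasodonu
2. k -> g, p -> b, s -> z, t -> d / V _ V: fires at position(s) 7: numamazodonu
surface: numamazodonu


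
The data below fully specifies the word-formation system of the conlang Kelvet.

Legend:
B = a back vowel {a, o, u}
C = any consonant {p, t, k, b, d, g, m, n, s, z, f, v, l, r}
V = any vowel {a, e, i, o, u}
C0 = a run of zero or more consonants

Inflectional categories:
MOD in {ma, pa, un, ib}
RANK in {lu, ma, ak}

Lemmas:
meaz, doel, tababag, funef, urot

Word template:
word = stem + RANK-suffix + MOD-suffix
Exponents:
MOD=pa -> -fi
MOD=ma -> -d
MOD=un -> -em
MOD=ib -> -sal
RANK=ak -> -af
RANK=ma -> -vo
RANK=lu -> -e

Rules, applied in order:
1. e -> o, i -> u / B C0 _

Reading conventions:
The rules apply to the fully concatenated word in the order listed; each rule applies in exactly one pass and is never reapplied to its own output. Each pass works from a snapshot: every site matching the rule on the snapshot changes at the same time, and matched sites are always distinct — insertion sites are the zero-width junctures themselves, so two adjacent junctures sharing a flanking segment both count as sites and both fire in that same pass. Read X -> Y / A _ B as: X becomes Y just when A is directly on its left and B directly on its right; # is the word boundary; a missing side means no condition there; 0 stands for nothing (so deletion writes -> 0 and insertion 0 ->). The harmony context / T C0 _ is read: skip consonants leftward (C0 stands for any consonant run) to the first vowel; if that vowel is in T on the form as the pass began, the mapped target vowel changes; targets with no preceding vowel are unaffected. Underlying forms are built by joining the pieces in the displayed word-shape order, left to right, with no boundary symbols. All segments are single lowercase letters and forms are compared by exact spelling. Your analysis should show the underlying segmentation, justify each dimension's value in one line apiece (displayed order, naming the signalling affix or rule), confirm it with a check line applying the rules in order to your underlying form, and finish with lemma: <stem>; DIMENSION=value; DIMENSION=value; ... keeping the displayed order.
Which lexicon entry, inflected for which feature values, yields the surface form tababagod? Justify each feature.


underlying: tababag-e-d
MOD=ma - signalled by the affix -d
RANK=lu - signalled by the affix -e
check: tababaged -> tababagod
lemma: tababag; MOD=ma; RANK=lu


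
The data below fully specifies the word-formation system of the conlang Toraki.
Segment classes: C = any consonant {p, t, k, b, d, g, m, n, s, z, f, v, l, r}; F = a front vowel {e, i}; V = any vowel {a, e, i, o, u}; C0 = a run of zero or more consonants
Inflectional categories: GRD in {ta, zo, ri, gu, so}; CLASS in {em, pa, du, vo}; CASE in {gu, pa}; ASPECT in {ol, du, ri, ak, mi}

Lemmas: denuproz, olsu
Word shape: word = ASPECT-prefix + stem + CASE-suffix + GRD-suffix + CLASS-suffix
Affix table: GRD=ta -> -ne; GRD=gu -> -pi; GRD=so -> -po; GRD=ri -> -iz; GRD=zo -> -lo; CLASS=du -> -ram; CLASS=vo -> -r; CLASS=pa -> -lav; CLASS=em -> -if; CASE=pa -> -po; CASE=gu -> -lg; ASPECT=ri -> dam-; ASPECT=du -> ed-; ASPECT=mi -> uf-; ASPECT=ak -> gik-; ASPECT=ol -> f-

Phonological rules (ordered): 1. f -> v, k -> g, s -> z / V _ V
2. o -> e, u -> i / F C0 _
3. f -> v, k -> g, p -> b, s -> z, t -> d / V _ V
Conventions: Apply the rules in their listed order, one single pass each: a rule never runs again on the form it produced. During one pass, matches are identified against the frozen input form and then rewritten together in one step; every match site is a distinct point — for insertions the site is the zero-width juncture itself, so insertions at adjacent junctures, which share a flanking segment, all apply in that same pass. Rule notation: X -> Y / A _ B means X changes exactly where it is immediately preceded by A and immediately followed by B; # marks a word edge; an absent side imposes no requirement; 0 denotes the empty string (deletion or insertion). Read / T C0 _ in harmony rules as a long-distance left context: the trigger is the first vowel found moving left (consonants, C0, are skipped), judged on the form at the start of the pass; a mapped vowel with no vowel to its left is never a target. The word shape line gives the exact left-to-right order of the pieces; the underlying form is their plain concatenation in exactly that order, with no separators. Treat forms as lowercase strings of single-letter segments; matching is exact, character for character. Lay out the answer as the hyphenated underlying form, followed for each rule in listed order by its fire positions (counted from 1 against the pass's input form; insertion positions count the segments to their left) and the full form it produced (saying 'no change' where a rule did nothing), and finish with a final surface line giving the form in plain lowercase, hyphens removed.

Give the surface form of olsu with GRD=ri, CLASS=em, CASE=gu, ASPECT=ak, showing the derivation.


underlying: gik-olsu-lg-iz-if
1. f -> v, k -> g, s -> z / V _ V: fires at position(s) 3: gigolsulgizif
2. o -> e, u -> i / F C0 _: fires at position(s) 4: gigelsulgizif
3. f -> v, k -> g, p -> b, s -> z, t -> d / V _ V: no change
surface: gigelsulgizif


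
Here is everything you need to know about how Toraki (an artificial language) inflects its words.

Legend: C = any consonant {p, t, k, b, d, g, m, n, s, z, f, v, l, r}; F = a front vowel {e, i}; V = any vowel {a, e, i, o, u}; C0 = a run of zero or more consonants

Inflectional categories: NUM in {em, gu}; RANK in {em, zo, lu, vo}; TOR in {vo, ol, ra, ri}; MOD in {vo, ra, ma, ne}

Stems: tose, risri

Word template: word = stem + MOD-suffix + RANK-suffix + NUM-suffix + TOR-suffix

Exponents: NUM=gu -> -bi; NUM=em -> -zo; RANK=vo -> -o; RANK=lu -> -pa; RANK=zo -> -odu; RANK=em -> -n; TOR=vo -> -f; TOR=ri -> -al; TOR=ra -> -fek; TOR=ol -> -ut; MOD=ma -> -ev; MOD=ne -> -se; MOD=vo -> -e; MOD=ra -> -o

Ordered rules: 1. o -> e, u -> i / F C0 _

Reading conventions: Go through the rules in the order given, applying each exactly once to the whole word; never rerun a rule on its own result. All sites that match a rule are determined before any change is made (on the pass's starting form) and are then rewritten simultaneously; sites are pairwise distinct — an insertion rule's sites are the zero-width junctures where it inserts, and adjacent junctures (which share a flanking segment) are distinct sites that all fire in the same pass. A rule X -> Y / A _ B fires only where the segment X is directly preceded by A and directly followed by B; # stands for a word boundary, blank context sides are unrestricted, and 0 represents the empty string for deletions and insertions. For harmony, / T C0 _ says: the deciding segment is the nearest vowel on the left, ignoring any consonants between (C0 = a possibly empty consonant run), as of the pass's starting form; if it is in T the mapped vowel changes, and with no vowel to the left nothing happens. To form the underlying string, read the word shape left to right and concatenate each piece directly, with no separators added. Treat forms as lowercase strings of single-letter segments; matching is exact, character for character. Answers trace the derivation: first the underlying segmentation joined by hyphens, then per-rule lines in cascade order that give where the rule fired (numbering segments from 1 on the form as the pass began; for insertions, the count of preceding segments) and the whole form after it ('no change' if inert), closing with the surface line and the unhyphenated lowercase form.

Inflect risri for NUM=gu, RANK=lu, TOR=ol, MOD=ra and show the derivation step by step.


underlying: risri-o-pa-bi-ut
1. o -> e, u -> i / F C0 _: fires at position(s) 6, 11: risriepabiit
surface: risriepabiit


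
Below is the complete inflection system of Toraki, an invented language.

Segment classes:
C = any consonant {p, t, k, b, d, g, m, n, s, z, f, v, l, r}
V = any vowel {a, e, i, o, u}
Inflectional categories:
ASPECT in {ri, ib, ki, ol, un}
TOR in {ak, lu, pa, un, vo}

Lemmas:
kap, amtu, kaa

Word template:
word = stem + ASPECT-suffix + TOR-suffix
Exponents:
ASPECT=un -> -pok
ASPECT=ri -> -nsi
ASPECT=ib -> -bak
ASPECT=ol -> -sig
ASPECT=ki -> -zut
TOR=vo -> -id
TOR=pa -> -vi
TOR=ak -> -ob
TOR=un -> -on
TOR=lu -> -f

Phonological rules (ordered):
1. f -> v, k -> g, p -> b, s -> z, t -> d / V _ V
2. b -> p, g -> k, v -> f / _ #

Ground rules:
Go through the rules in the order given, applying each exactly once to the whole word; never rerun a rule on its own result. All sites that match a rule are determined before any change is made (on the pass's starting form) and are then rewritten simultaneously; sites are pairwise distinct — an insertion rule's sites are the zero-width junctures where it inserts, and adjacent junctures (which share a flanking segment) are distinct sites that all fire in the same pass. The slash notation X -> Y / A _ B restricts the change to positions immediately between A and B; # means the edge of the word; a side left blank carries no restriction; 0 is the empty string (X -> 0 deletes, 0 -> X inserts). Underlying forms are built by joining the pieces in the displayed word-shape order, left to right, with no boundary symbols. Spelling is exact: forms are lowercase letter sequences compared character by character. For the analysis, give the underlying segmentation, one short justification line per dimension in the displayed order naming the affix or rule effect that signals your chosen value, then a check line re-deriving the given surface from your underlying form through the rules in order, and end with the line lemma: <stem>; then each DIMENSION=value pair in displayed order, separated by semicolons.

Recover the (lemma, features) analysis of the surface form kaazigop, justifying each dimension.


underlying: kaa-sig-ob
ASPECT=ol - signalled by the affix -sig
TOR=ak - signalled by the affix -ob
check: kaasigob -> kaazigob -> kaazigop
lemma: kaa; ASPECT=ol; TOR=ak


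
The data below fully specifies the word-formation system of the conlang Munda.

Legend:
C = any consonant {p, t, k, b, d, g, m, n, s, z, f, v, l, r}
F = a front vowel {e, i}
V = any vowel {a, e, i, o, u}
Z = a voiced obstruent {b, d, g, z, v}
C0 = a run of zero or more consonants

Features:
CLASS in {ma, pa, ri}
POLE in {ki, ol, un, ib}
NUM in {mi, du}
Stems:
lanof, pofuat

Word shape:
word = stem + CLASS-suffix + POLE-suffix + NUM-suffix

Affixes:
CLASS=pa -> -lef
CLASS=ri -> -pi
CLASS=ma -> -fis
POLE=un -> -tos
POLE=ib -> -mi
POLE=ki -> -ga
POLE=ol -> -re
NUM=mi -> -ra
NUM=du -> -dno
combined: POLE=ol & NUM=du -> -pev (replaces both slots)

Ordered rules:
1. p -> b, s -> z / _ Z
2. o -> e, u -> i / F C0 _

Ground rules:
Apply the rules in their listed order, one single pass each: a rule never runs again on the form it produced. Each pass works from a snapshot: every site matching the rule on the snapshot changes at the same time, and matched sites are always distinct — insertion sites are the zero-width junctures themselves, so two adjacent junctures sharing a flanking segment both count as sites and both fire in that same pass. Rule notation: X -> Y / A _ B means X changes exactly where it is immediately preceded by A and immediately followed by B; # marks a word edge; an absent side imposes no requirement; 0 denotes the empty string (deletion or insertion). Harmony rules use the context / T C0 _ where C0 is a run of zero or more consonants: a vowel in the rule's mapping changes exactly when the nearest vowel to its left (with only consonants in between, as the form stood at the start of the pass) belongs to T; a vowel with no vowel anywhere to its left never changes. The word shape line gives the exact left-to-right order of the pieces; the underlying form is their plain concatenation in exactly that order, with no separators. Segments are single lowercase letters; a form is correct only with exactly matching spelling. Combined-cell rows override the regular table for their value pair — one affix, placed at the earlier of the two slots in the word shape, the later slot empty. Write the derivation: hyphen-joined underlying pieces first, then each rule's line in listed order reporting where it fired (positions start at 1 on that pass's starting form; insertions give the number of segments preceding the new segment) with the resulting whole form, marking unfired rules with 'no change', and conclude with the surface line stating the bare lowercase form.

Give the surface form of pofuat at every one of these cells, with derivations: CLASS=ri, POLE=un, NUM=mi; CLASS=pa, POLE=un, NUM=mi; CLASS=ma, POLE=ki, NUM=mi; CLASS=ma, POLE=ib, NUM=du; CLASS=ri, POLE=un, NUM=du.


cell CLASS=ri, POLE=un, NUM=mi:
underlying: pofuat-pi-tos-ra
1. p -> b, s -> z / _ Z: no change
2. o -> e, u -> i / F C0 _: fires at position(s) 10: pofuatpitesra
surface: pofuatpitesra

cell CLASS=pa, POLE=un, NUM=mi:
underlying: pofuat-lef-tos-ra
1. p -> b, s -> z / _ Z: no change
2. o -> e, u -> i / F C0 _: fires at position(s) 11: pofuatleftesra
surface: pofuatleftesra

cell CLASS=ma, POLE=ki, NUM=mi:
underlying: pofuat-fis-ga-ra
1. p -> b, s -> z / _ Z: fires at position(s) 9: pofuatfizgara
2. o -> e, u -> i / F C0 _: no change
surface: pofuatfizgara

cell CLASS=ma, POLE=ib, NUM=du:
underlying: pofuat-fis-mi-dno
1. p -> b, s -> z / _ Z: no change
2. o -> e, u -> i / F C0 _: fires at position(s) 14: pofuatfismidne
surface: pofuatfismidne

cell CLASS=ri, POLE=un, NUM=du:
underlying: pofuat-pi-tos-dno
1. p -> b, s -> z / _ Z: fires at position(s) 11: pofuatpitozdno
2. o -> e, u -> i / F C0 _: fires at position(s) 10: pofuatpitezdno
surface: pofuatpitezdno


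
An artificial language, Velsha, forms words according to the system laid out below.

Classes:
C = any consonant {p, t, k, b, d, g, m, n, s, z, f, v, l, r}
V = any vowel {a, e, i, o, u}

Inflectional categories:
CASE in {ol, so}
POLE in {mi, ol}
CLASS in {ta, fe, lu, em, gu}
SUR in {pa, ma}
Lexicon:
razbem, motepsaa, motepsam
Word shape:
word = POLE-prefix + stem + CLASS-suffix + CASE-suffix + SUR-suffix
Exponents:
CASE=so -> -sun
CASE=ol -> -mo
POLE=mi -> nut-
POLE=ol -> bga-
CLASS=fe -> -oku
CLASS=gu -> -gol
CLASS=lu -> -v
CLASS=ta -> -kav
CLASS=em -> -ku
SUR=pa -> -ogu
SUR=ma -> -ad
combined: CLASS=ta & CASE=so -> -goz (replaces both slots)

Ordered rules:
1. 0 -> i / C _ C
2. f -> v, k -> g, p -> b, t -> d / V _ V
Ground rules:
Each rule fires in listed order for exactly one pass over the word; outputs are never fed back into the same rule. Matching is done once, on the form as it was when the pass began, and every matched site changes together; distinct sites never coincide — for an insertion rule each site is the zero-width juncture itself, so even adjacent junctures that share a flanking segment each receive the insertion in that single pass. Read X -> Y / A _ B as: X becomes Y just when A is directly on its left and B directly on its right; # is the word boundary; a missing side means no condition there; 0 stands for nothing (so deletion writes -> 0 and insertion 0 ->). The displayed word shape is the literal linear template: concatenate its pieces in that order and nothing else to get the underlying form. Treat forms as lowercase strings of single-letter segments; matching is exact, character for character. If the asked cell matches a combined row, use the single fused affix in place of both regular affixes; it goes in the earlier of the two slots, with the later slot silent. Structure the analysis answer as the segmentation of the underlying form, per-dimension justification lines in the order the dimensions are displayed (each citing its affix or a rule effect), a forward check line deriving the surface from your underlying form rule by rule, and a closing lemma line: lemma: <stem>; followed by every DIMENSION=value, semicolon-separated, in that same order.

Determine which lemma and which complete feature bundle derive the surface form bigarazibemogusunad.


underlying: bga-razbem-oku-sun-ad
CASE=so - signalled by the affix -sun
POLE=ol - signalled by the affix bga-
CLASS=fe - signalled by the affix -oku
SUR=ma - signalled by the affix -ad
check: bgarazbemokusunad -> bigarazibemokusunad -> bigarazibemogusunad
lemma: razbem; CASE=so; POLE=ol; CLASS=fe; SUR=ma


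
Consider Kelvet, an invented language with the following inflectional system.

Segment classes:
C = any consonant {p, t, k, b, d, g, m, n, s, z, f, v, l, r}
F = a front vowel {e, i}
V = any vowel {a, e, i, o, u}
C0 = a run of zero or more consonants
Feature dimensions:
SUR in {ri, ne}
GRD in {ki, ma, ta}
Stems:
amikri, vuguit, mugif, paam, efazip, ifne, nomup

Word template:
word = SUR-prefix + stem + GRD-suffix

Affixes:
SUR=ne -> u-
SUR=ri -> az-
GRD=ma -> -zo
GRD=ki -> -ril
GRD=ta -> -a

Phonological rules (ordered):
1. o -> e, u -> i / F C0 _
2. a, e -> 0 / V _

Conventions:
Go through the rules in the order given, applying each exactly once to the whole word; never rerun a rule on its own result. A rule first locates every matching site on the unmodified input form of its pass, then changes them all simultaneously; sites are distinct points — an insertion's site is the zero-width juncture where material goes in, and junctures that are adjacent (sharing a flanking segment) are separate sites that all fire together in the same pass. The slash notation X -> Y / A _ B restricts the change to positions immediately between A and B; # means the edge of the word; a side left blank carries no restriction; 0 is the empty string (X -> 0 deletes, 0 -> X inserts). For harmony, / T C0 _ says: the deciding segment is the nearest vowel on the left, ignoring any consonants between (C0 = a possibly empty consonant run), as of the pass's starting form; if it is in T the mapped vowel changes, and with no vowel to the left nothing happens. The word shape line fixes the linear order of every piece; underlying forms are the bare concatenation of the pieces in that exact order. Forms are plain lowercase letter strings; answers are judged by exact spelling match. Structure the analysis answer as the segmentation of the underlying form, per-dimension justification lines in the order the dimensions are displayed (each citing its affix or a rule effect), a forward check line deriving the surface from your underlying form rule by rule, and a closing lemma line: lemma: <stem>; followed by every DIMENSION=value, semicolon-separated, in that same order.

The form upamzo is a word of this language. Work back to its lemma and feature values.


underlying: u-paam-zo
SUR=ne - signalled by the affix u-
GRD=ma - signalled by the affix -zo
check: upaamzo -> upaamzo -> upamzo
lemma: paam; SUR=ne; GRD=ma


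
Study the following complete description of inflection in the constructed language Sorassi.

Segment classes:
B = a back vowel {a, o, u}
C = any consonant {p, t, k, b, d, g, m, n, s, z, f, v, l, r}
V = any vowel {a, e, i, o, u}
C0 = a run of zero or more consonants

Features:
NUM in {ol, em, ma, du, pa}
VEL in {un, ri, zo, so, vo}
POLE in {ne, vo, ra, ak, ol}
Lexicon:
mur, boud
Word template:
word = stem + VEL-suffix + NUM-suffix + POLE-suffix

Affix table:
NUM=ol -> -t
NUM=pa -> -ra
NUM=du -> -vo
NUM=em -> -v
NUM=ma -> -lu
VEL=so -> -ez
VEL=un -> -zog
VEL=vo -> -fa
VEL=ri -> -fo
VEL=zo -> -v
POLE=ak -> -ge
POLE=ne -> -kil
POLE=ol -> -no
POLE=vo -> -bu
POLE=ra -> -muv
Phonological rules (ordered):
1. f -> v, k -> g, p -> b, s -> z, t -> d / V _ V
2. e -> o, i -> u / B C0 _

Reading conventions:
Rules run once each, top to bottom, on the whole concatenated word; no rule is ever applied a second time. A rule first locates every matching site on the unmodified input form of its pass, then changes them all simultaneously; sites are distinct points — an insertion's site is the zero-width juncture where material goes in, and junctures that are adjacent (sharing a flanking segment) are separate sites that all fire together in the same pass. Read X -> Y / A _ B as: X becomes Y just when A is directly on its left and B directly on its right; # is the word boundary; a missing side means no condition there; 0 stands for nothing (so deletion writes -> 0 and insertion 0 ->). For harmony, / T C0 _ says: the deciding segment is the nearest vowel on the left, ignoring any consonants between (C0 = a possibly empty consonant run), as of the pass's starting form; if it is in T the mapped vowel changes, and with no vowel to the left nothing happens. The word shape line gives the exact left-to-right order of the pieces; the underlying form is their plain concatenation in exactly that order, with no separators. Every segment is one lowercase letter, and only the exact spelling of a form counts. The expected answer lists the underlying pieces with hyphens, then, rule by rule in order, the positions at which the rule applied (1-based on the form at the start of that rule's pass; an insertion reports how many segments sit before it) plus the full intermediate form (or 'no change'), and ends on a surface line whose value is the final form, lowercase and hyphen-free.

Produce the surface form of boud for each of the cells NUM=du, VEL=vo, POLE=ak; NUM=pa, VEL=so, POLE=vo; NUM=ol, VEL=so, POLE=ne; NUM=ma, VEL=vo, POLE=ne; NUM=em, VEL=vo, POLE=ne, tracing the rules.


cell NUM=du, VEL=vo, POLE=ak:
underlying: boud-fa-vo-ge
1. f -> v, k -> g, p -> b, s -> z, t -> d / V _ V: no change
2. e -> o, i -> u / B C0 _: fires at position(s) 10: boudfavogo
surface: boudfavogo

cell NUM=pa, VEL=so, POLE=vo:
underlying: boud-ez-ra-bu
1. f -> v, k -> g, p -> b, s -> z, t -> d / V _ V: no change
2. e -> o, i -> u / B C0 _: fires at position(s) 5: boudozrabu
surface: boudozrabu

cell NUM=ol, VEL=so, POLE=ne:
underlying: boud-ez-t-kil
1. f -> v, k -> g, p -> b, s -> z, t -> d / V _ V: no change
2. e -> o, i -> u / B C0 _: fires at position(s) 5: boudoztkil
surface: boudoztkil

cell NUM=ma, VEL=vo, POLE=ne:
underlying: boud-fa-lu-kil
1. f -> v, k -> g, p -> b, s -> z, t -> d / V _ V: fires at position(s) 9: boudfalugil
2. e -> o, i -> u / B C0 _: fires at position(s) 10: boudfalugul
surface: boudfalugul

cell NUM=em, VEL=vo, POLE=ne:
underlying: boud-fa-v-kil
1. f -> v, k -> g, p -> b, s -> z, t -> d / V _ V: no change
2. e -> o, i -> u / B C0 _: fires at position(s) 9: boudfavkul
surface: boudfavkul


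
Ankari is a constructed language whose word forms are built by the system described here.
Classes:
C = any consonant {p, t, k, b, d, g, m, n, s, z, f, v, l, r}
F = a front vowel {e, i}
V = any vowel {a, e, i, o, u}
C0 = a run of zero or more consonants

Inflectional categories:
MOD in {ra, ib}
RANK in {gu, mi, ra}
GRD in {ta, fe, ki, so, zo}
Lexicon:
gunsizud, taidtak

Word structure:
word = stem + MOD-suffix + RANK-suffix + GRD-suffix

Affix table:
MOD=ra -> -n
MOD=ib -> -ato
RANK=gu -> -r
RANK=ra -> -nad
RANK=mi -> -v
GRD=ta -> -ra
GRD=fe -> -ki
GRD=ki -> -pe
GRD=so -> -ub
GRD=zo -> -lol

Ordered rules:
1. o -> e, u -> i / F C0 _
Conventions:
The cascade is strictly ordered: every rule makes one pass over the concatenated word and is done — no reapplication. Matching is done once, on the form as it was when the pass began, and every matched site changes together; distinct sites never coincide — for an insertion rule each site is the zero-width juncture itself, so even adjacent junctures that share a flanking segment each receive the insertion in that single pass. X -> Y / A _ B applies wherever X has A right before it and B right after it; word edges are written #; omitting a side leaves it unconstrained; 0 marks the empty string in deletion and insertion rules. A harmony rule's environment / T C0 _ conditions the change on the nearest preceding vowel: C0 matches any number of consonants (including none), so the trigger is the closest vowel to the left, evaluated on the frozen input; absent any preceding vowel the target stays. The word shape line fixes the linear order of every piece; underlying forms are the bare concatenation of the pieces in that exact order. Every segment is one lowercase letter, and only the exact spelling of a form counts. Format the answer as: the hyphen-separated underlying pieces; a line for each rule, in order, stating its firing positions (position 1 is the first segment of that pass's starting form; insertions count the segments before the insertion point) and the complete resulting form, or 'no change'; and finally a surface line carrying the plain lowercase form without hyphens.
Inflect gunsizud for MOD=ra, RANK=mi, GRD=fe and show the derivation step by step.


underlying: gunsizud-n-v-ki
1. o -> e, u -> i / F C0 _: fires at position(s) 7: gunsizidnvki
surface: gunsizidnvki


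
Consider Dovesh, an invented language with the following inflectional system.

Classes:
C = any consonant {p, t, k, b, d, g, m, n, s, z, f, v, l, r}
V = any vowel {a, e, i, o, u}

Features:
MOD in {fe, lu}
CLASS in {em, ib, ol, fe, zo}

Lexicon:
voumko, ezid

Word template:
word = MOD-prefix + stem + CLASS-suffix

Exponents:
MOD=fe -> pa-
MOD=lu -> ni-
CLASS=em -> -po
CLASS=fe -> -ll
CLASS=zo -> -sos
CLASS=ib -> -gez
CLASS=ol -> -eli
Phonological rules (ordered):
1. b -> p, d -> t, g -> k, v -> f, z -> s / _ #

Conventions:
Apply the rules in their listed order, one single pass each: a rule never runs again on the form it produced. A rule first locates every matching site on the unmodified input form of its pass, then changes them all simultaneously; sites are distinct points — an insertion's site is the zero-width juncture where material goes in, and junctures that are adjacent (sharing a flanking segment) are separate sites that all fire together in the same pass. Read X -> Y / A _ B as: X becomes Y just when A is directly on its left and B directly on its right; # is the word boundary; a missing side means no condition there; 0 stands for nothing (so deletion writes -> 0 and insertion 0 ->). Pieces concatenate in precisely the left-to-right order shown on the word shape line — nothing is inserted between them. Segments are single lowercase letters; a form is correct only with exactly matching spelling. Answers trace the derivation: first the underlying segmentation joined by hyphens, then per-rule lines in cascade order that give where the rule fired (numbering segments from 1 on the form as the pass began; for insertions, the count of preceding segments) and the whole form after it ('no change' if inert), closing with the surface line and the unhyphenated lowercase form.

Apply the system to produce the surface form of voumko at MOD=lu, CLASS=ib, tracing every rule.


underlying: ni-voumko-gez
1. b -> p, d -> t, g -> k, v -> f, z -> s / _ #: fires at position(s) 11: nivoumkoges
surface: nivoumkoges
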